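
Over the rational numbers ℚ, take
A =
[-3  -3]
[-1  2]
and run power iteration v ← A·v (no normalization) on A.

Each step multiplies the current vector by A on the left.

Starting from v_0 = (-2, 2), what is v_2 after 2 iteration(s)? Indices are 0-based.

v_2 = (-18, 12)

v_0 = (-2, 2).
v_1 = A·v_0 = (0, 6).
v_2 = A·v_1 = (-18, 12).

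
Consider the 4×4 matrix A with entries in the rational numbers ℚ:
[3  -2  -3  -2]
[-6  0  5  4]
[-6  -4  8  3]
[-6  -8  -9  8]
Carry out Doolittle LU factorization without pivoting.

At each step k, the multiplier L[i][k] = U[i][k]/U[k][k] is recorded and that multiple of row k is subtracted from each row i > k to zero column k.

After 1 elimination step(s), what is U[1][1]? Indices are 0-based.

[col 0] pivot 3
  R1 -= -2*R0 → (0, -4, -1, 0)  (L[1][0] := -2)
  R2 -= -2*R0 → (0, -8, 2, -1)  (L[2][0] := -2)
  R3 -= -2*R0 → (0, -12, -15, 4)  (L[3][0] := -2)

U[1][1] = -4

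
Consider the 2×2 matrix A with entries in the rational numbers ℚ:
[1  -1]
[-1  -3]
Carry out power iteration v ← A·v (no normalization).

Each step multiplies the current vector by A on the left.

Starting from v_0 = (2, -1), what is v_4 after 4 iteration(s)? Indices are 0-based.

v_4 = (-8, -56)

v_0 = (2, -1).
v_1 = A·v_0 = (3, 1).
v_2 = A·v_1 = (2, -6).
v_3 = A·v_2 = (8, 16).
v_4 = A·v_3 = (-8, -56).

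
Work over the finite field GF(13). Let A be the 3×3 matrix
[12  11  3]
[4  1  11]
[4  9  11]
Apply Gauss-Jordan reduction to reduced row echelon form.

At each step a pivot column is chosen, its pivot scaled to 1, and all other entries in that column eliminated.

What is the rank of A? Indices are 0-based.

pivot(0,0)=12: scale R0 → (1, 2, 10)
  clear (1,0): R1 −= (4)R0 → (0, 6, 10)
  clear (2,0): R2 −= (4)R0 → (0, 1, 10)
pivot(1,1)=6: scale R1 → (0, 1, 6)
  clear (0,1): R0 −= (2)R1 → (1, 0, 11)
  clear (2,1): R2 −= (1)R1 → (0, 0, 4)
pivot(2,2)=4: scale R2 → (0, 0, 1)
  clear (0,2): R0 −= (11)R2 → (1, 0, 0)
  clear (1,2): R1 −= (6)R2 → (0, 1, 0)

rank = 3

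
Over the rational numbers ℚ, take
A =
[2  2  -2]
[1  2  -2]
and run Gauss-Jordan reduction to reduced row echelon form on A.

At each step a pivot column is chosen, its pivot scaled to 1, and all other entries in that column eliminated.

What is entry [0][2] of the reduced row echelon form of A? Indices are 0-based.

pivot(0,0)=2: scale R0 → (1, 1, -1)
  clear (1,0): R1 −= (1)R0 → (0, 1, -1)
pivot(1,1)=1: scale R1 → (0, 1, -1)
  clear (0,1): R0 −= (1)R1 → (1, 0, 0)

M[0][2] = 0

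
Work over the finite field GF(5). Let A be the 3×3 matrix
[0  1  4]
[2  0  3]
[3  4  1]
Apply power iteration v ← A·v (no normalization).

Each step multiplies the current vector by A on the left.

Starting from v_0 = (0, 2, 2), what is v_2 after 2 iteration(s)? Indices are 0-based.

v_0 = (0, 2, 2).
v_1 = A·v_0 = (0, 1, 0).
v_2 = A·v_1 = (1, 0, 4).

v_2 = (1, 0, 4)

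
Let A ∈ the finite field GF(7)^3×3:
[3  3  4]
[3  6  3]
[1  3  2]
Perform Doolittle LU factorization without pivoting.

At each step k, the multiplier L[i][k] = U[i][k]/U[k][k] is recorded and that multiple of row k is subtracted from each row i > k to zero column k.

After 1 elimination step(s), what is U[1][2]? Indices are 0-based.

U[1][2] = 6

k=0: U[0][0]=3
  eliminate (1,0): mult=1, new row 1: (0, 3, 6); set L[1][0]=1
  eliminate (2,0): mult=5, new row 2: (0, 2, 3); set L[2][0]=5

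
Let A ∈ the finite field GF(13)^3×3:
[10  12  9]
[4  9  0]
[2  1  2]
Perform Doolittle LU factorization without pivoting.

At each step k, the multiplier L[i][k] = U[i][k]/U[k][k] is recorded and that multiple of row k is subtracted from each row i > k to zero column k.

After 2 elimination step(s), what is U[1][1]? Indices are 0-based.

[col 0] pivot 10
  R1 -= 3*R0 → (0, 12, 12)  (L[1][0] := 3)
  R2 -= 8*R0 → (0, 9, 8)  (L[2][0] := 8)
[col 1] pivot 12
  R2 -= 4*R1 → (0, 0, 12)  (L[2][1] := 4)

U[1][1] = 12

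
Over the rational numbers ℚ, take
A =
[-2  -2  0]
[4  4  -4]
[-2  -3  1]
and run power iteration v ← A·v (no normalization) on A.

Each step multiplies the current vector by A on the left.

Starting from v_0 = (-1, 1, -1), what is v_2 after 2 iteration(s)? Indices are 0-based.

v_0 = (-1, 1, -1).
v_1 = A·v_0 = (0, 4, -2).
v_2 = A·v_1 = (-8, 24, -14).

v_2 = (-8, 24, -14)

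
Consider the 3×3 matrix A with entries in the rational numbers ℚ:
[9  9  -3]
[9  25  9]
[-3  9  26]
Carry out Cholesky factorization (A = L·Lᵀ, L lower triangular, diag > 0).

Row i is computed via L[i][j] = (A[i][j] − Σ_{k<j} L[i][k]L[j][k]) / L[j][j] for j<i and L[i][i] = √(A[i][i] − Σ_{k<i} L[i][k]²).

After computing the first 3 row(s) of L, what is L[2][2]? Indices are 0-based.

L[2][2] = 4

Step 1: L[0][0] = √(9) = 3.
  L[1][0] = (9) / L[0][0] = 3.
Step 2: L[1][1] = √(16) = 4.
  L[2][0] = (-3) / L[0][0] = -1.
  L[2][1] = (12) / L[1][1] = 3.
Step 3: L[2][2] = √(16) = 4.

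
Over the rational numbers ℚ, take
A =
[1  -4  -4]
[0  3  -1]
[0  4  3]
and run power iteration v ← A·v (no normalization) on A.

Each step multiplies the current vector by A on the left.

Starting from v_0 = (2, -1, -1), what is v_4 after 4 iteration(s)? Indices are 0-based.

v_4 = (362, 179, -121)

v_0 = (2, -1, -1).
v_1 = A·v_0 = (10, -2, -7).
v_2 = A·v_1 = (46, 1, -29).
v_3 = A·v_2 = (158, 32, -83).
v_4 = A·v_3 = (362, 179, -121).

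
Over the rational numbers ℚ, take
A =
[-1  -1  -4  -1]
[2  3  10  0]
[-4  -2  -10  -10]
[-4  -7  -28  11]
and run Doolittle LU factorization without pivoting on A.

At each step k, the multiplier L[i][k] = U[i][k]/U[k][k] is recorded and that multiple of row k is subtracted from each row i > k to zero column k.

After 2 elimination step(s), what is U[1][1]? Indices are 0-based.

U[1][1] = 1

[col 0] pivot -1
  R1 -= -2*R0 → (0, 1, 2, -2)  (L[1][0] := -2)
  R2 -= 4*R0 → (0, 2, 6, -6)  (L[2][0] := 4)
  R3 -= 4*R0 → (0, -3, -12, 15)  (L[3][0] := 4)
[col 1] pivot 1
  R2 -= 2*R1 → (0, 0, 2, -2)  (L[2][1] := 2)
  R3 -= -3*R1 → (0, 0, -6, 9)  (L[3][1] := -3)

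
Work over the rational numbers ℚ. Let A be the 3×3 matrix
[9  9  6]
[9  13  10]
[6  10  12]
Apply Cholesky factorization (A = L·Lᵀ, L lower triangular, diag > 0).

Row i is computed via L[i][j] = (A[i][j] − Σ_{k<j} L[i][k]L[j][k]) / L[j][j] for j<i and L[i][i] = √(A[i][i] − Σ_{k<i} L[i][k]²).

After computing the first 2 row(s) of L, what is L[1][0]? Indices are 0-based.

Step 1: L[0][0] = √(9) = 3.
  L[1][0] = (9) / L[0][0] = 3.
Step 2: L[1][1] = √(4) = 2.

L[1][0] = 3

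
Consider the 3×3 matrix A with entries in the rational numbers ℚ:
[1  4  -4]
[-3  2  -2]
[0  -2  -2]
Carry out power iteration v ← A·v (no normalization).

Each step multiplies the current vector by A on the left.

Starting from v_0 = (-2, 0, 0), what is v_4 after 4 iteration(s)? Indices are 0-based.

v_0 = (-2, 0, 0).
v_1 = A·v_0 = (-2, 6, 0).
v_2 = A·v_1 = (22, 18, -12).
v_3 = A·v_2 = (142, -6, -12).
v_4 = A·v_3 = (166, -414, 36).

v_4 = (166, -414, 36)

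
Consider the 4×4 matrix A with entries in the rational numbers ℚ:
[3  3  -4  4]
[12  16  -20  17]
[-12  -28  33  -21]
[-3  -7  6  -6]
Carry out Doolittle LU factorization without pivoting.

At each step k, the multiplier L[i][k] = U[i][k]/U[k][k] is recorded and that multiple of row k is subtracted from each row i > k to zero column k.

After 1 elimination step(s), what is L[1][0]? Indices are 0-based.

[col 0] pivot 3
  R1 -= 4*R0 → (0, 4, -4, 1)  (L[1][0] := 4)
  R2 -= -4*R0 → (0, -16, 17, -5)  (L[2][0] := -4)
  R3 -= -1*R0 → (0, -4, 2, -2)  (L[3][0] := -1)

L[1][0] = 4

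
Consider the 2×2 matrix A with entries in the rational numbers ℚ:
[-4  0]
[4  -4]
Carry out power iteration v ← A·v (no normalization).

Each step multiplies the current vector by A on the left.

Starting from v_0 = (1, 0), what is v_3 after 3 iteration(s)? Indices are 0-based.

v_0 = (1, 0).
v_1 = A·v_0 = (-4, 4).
v_2 = A·v_1 = (16, -32).
v_3 = A·v_2 = (-64, 192).

v_3 = (-64, 192)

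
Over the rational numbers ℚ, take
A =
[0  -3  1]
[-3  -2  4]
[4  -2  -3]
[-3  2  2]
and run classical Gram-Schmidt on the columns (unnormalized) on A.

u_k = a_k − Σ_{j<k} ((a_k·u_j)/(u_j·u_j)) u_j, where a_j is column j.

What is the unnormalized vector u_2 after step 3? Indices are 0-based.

Step 1: u_0 = a_0 = (0, -3, 4, -3).
Step 2: u_1 = a_1 − (-4/17)·u_0 = (-3, -46/17, -18/17, 22/17).
Step 3: u_2 = a_2 − (-15/17)·u_0 − (-137/325)·u_1 = (-86/325, 69/325, 27/325, -33/325).

u_2 = (-86/325, 69/325, 27/325, -33/325)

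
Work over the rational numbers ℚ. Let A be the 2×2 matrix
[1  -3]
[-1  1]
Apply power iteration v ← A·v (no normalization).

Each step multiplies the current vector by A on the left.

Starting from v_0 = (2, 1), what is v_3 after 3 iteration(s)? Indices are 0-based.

v_3 = (2, -2)

v_0 = (2, 1).
v_1 = A·v_0 = (-1, -1).
v_2 = A·v_1 = (2, 0).
v_3 = A·v_2 = (2, -2).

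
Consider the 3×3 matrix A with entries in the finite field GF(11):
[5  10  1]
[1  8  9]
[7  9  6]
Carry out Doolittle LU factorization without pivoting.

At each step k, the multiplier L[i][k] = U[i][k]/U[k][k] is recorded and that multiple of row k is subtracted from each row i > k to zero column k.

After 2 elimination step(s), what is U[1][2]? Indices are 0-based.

U[1][2] = 0

Step 1: pivot at (0,0) is 5.
  row1 ← row1 − (9)·row0  ⇒  L[1][0]=9, U row1=(0, 6, 0)
  row2 ← row2 − (8)·row0  ⇒  L[2][0]=8, U row2=(0, 6, 9)
Step 2: pivot at (1,1) is 6.
  row2 ← row2 − (1)·row1  ⇒  L[2][1]=1, U row2=(0, 0, 9)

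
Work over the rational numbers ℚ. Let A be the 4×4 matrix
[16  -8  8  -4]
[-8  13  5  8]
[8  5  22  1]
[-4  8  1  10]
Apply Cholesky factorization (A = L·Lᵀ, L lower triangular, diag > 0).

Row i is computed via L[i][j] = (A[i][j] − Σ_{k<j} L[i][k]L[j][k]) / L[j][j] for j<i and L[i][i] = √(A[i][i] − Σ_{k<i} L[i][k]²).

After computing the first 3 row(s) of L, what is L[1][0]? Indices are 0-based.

L[1][0] = -2

Step 1: L[0][0] = √(16) = 4.
  L[1][0] = (-8) / L[0][0] = -2.
Step 2: L[1][1] = √(9) = 3.
  L[2][0] = (8) / L[0][0] = 2.
  L[2][1] = (9) / L[1][1] = 3.
Step 3: L[2][2] = √(9) = 3.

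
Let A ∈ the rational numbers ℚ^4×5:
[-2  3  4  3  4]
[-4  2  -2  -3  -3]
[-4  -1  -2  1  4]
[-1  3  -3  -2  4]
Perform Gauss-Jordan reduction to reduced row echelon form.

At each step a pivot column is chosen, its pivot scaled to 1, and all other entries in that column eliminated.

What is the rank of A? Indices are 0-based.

rank = 4

step 1: normalize row 0 (÷-2) = (1, -3/2, -2, -3/2, -2)
  row 1: subtract -4×row0 = (0, -4, -10, -9, -11)
  row 2: subtract -4×row0 = (0, -7, -10, -5, -4)
  row 3: subtract -1×row0 = (0, 3/2, -5, -7/2, 2)
step 2: normalize row 1 (÷-4) = (0, 1, 5/2, 9/4, 11/4)
  row 0: subtract -3/2×row1 = (1, 0, 7/4, 15/8, 17/8)
  row 2: subtract -7×row1 = (0, 0, 15/2, 43/4, 61/4)
  row 3: subtract 3/2×row1 = (0, 0, -35/4, -55/8, -17/8)
step 3: normalize row 2 (÷15/2) = (0, 0, 1, 43/30, 61/30)
  row 0: subtract 7/4×row2 = (1, 0, 0, -19/30, -43/30)
  row 1: subtract 5/2×row2 = (0, 1, 0, -4/3, -7/3)
  row 3: subtract -35/4×row2 = (0, 0, 0, 17/3, 47/3)
step 4: normalize row 3 (÷17/3) = (0, 0, 0, 1, 47/17)
  row 0: subtract -19/30×row3 = (1, 0, 0, 0, 27/85)
  row 1: subtract -4/3×row3 = (0, 1, 0, 0, 23/17)
  row 2: subtract 43/30×row3 = (0, 0, 1, 0, -164/85)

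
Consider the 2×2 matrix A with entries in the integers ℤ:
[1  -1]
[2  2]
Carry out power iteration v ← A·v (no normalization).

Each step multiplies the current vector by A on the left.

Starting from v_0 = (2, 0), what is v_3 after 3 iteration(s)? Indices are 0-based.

v_3 = (-14, 20)

v_0 = (2, 0).
v_1 = A·v_0 = (2, 4).
v_2 = A·v_1 = (-2, 12).
v_3 = A·v_2 = (-14, 20).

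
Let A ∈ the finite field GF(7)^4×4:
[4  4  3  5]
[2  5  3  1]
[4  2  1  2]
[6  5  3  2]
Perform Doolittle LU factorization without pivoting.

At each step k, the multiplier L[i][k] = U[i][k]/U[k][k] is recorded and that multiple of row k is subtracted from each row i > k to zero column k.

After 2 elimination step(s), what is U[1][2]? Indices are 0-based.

U[1][2] = 5

Step 1: pivot at (0,0) is 4.
  row1 ← row1 − (4)·row0  ⇒  L[1][0]=4, U row1=(0, 3, 5, 2)
  row2 ← row2 − (1)·row0  ⇒  L[2][0]=1, U row2=(0, 5, 5, 4)
  row3 ← row3 − (5)·row0  ⇒  L[3][0]=5, U row3=(0, 6, 2, 5)
Step 2: pivot at (1,1) is 3.
  row2 ← row2 − (4)·row1  ⇒  L[2][1]=4, U row2=(0, 0, 6, 3)
  row3 ← row3 − (2)·row1  ⇒  L[3][1]=2, U row3=(0, 0, 6, 1)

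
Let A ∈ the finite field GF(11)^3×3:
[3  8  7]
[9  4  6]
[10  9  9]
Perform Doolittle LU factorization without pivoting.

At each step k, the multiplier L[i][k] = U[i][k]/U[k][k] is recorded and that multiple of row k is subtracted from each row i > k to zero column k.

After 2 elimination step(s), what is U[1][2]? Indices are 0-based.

U[1][2] = 7

Step 1: pivot at (0,0) is 3.
  row1 ← row1 − (3)·row0  ⇒  L[1][0]=3, U row1=(0, 2, 7)
  row2 ← row2 − (7)·row0  ⇒  L[2][0]=7, U row2=(0, 8, 4)
Step 2: pivot at (1,1) is 2.
  row2 ← row2 − (4)·row1  ⇒  L[2][1]=4, U row2=(0, 0, 9)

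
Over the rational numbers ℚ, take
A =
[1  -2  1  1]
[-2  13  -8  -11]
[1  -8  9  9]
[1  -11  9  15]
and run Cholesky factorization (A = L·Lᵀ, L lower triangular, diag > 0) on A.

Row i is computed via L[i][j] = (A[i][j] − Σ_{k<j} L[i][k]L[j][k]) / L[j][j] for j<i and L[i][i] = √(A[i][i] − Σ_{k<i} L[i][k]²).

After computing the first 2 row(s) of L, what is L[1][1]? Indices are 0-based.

Step 1: L[0][0] = √(1) = 1.
  L[1][0] = (-2) / L[0][0] = -2.
Step 2: L[1][1] = √(9) = 3.

L[1][1] = 3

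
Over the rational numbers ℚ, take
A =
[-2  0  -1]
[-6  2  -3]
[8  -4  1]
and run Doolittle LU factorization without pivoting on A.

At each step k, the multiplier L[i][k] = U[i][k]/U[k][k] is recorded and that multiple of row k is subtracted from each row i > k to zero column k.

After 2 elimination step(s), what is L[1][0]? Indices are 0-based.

L[1][0] = 3

k=0: U[0][0]=-2
  eliminate (1,0): mult=3, new row 1: (0, 2, 0); set L[1][0]=3
  eliminate (2,0): mult=-4, new row 2: (0, -4, -3); set L[2][0]=-4
k=1: U[1][1]=2
  eliminate (2,1): mult=-2, new row 2: (0, 0, -3); set L[2][1]=-2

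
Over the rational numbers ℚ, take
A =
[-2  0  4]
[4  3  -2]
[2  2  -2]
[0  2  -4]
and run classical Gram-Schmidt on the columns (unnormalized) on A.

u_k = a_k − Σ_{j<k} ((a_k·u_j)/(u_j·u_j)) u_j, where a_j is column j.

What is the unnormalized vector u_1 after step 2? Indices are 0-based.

Step 1: u_0 = a_0 = (-2, 4, 2, 0).
Step 2: u_1 = a_1 − (2/3)·u_0 = (4/3, 1/3, 2/3, 2).

u_1 = (4/3, 1/3, 2/3, 2)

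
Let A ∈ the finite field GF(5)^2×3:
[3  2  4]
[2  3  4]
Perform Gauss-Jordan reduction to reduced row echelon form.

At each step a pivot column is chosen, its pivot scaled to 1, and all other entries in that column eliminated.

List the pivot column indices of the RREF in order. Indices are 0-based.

pivot columns: 0, 2

[1] R0 /= 3  ⇒  (1, 4, 3)
     R1 -= 2·R0  ⇒  (0, 0, 3)
column 1 empty below row 1
[2] R1 /= 3  ⇒  (0, 0, 1)
     R0 -= 3·R1  ⇒  (1, 4, 0)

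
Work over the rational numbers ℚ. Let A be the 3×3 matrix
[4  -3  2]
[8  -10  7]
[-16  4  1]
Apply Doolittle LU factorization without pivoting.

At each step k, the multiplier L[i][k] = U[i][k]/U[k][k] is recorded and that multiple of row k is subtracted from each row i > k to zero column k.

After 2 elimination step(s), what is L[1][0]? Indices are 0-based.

L[1][0] = 2

Step 1: pivot at (0,0) is 4.
  row1 ← row1 − (2)·row0  ⇒  L[1][0]=2, U row1=(0, -4, 3)
  row2 ← row2 − (-4)·row0  ⇒  L[2][0]=-4, U row2=(0, -8, 9)
Step 2: pivot at (1,1) is -4.
  row2 ← row2 − (2)·row1  ⇒  L[2][1]=2, U row2=(0, 0, 3)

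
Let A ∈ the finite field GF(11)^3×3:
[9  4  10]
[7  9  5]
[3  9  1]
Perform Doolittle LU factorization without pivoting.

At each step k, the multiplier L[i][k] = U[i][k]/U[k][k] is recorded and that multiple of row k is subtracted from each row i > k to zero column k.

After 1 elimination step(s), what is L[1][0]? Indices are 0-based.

[col 0] pivot 9
  R1 -= 2*R0 → (0, 1, 7)  (L[1][0] := 2)
  R2 -= 4*R0 → (0, 4, 5)  (L[2][0] := 4)

L[1][0] = 2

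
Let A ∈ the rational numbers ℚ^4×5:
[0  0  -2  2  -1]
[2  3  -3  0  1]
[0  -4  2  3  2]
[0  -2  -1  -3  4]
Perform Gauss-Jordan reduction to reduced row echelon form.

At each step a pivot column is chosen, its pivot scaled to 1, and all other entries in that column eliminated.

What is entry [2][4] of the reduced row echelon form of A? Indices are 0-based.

M[2][4] = -3/26

step 1: exchange rows 0,1
step 1: normalize row 0 (÷2) = (1, 3/2, -3/2, 0, 1/2)
step 2: exchange rows 1,2
step 2: normalize row 1 (÷-4) = (0, 1, -1/2, -3/4, -1/2)
  row 0: subtract 3/2×row1 = (1, 0, -3/4, 9/8, 5/4)
  row 3: subtract -2×row1 = (0, 0, -2, -9/2, 3)
step 3: normalize row 2 (÷-2) = (0, 0, 1, -1, 1/2)
  row 0: subtract -3/4×row2 = (1, 0, 0, 3/8, 13/8)
  row 1: subtract -1/2×row2 = (0, 1, 0, -5/4, -1/4)
  row 3: subtract -2×row2 = (0, 0, 0, -13/2, 4)
step 4: normalize row 3 (÷-13/2) = (0, 0, 0, 1, -8/13)
  row 0: subtract 3/8×row3 = (1, 0, 0, 0, 193/104)
  row 1: subtract -5/4×row3 = (0, 1, 0, 0, -53/52)
  row 2: subtract -1×row3 = (0, 0, 1, 0, -3/26)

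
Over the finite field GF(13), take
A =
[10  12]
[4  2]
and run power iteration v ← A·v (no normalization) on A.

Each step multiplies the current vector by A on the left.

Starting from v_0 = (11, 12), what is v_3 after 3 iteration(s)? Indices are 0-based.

v_3 = (12, 11)

v_0 = (11, 12).
v_1 = A·v_0 = (7, 3).
v_2 = A·v_1 = (2, 8).
v_3 = A·v_2 = (12, 11).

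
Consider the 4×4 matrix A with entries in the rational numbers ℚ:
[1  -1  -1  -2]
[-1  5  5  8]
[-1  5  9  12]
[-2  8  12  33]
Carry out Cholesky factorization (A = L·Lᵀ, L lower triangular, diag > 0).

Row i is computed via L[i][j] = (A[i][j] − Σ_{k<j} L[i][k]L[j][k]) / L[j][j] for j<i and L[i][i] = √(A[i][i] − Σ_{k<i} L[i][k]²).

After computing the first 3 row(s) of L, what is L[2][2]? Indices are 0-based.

Step 1: L[0][0] = √(1) = 1.
  L[1][0] = (-1) / L[0][0] = -1.
Step 2: L[1][1] = √(4) = 2.
  L[2][0] = (-1) / L[0][0] = -1.
  L[2][1] = (4) / L[1][1] = 2.
Step 3: L[2][2] = √(4) = 2.

L[2][2] = 2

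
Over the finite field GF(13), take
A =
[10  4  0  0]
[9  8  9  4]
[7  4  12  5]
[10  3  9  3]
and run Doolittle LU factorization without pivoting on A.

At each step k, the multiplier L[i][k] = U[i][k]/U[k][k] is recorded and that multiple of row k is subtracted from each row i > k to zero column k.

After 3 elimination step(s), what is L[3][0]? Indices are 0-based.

L[3][0] = 1

Step 1: pivot at (0,0) is 10.
  row1 ← row1 − (10)·row0  ⇒  L[1][0]=10, U row1=(0, 7, 9, 4)
  row2 ← row2 − (2)·row0  ⇒  L[2][0]=2, U row2=(0, 9, 12, 5)
  row3 ← row3 − (1)·row0  ⇒  L[3][0]=1, U row3=(0, 12, 9, 3)
Step 2: pivot at (1,1) is 7.
  row2 ← row2 − (5)·row1  ⇒  L[2][1]=5, U row2=(0, 0, 6, 11)
  row3 ← row3 − (11)·row1  ⇒  L[3][1]=11, U row3=(0, 0, 1, 11)
Step 3: pivot at (2,2) is 6.
  row3 ← row3 − (11)·row2  ⇒  L[3][2]=11, U row3=(0, 0, 0, 7)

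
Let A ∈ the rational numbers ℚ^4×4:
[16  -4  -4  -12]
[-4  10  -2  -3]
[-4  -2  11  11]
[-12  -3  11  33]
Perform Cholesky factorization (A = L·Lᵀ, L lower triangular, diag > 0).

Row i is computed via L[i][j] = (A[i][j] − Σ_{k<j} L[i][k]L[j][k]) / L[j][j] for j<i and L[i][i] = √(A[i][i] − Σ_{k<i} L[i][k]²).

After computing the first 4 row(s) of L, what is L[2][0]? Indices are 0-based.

Step 1: L[0][0] = √(16) = 4.
  L[1][0] = (-4) / L[0][0] = -1.
Step 2: L[1][1] = √(9) = 3.
  L[2][0] = (-4) / L[0][0] = -1.
  L[2][1] = (-3) / L[1][1] = -1.
Step 3: L[2][2] = √(9) = 3.
  L[3][0] = (-12) / L[0][0] = -3.
  L[3][1] = (-6) / L[1][1] = -2.
  L[3][2] = (6) / L[2][2] = 2.
Step 4: L[3][3] = √(16) = 4.

L[2][0] = -1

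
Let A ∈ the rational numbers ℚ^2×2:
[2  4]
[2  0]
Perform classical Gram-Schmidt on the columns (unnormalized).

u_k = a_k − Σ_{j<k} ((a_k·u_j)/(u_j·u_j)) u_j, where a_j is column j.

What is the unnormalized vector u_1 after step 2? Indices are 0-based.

u_1 = (2, -2)

Step 1: u_0 = a_0 = (2, 2).
Step 2: u_1 = a_1 − (1)·u_0 = (2, -2).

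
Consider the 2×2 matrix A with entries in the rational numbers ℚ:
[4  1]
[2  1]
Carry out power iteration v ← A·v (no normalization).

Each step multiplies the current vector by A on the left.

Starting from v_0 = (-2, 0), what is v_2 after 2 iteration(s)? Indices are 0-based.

v_0 = (-2, 0).
v_1 = A·v_0 = (-8, -4).
v_2 = A·v_1 = (-36, -20).

v_2 = (-36, -20)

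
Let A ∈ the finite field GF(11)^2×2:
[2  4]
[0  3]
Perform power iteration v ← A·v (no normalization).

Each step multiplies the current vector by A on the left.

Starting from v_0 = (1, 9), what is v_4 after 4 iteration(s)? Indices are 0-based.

v_0 = (1, 9).
v_1 = A·v_0 = (5, 5).
v_2 = A·v_1 = (8, 4).
v_3 = A·v_2 = (10, 1).
v_4 = A·v_3 = (2, 3).

v_4 = (2, 3)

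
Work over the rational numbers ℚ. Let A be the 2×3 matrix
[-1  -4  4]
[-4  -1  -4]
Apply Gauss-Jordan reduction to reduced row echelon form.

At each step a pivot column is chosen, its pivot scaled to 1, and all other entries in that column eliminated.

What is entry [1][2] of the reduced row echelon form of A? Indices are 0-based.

M[1][2] = -4/3

step 1: normalize row 0 (÷-1) = (1, 4, -4)
  row 1: subtract -4×row0 = (0, 15, -20)
step 2: normalize row 1 (÷15) = (0, 1, -4/3)
  row 0: subtract 4×row1 = (1, 0, 4/3)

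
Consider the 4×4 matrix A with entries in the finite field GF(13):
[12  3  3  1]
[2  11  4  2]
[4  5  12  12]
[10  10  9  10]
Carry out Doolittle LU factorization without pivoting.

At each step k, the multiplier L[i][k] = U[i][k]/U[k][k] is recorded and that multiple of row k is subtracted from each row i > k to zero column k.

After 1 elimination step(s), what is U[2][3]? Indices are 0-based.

U[2][3] = 3

k=0: U[0][0]=12
  eliminate (1,0): mult=11, new row 1: (0, 4, 10, 4); set L[1][0]=11
  eliminate (2,0): mult=9, new row 2: (0, 4, 11, 3); set L[2][0]=9
  eliminate (3,0): mult=3, new row 3: (0, 1, 0, 7); set L[3][0]=3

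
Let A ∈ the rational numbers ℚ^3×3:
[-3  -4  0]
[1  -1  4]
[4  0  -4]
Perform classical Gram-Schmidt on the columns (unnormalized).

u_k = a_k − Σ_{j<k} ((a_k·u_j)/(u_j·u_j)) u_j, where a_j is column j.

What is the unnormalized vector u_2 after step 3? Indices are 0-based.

Step 1: u_0 = a_0 = (-3, 1, 4).
Step 2: u_1 = a_1 − (11/26)·u_0 = (-71/26, -37/26, -22/13).
Step 3: u_2 = a_2 − (-6/13)·u_0 − (28/321)·u_1 = (-368/321, 1472/321, -644/321).

u_2 = (-368/321, 1472/321, -644/321)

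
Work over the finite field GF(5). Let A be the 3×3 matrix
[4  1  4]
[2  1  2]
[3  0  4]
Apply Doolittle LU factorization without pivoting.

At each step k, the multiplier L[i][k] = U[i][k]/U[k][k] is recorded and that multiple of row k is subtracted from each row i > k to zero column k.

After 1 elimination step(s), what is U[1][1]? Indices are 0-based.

Step 1: pivot at (0,0) is 4.
  row1 ← row1 − (3)·row0  ⇒  L[1][0]=3, U row1=(0, 3, 0)
  row2 ← row2 − (2)·row0  ⇒  L[2][0]=2, U row2=(0, 3, 1)

U[1][1] = 3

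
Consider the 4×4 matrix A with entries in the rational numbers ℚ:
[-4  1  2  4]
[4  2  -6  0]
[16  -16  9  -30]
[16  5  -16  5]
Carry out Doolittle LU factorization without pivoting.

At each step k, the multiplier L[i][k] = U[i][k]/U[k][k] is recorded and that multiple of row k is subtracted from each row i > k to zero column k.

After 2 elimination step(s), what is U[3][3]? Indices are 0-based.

k=0: U[0][0]=-4
  eliminate (1,0): mult=-1, new row 1: (0, 3, -4, 4); set L[1][0]=-1
  eliminate (2,0): mult=-4, new row 2: (0, -12, 17, -14); set L[2][0]=-4
  eliminate (3,0): mult=-4, new row 3: (0, 9, -8, 21); set L[3][0]=-4
k=1: U[1][1]=3
  eliminate (2,1): mult=-4, new row 2: (0, 0, 1, 2); set L[2][1]=-4
  eliminate (3,1): mult=3, new row 3: (0, 0, 4, 9); set L[3][1]=3

U[3][3] = 9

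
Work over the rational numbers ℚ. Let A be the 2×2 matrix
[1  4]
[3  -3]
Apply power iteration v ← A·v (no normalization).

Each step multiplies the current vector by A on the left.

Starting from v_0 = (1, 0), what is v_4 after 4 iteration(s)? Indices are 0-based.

v_4 = (217, -204)

v_0 = (1, 0).
v_1 = A·v_0 = (1, 3).
v_2 = A·v_1 = (13, -6).
v_3 = A·v_2 = (-11, 57).
v_4 = A·v_3 = (217, -204).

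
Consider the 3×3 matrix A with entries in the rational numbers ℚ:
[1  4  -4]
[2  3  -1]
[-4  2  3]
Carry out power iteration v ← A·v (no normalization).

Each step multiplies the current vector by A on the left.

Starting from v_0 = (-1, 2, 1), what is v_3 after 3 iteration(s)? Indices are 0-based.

v_0 = (-1, 2, 1).
v_1 = A·v_0 = (3, 3, 11).
v_2 = A·v_1 = (-29, 4, 27).
v_3 = A·v_2 = (-121, -73, 205).

v_3 = (-121, -73, 205)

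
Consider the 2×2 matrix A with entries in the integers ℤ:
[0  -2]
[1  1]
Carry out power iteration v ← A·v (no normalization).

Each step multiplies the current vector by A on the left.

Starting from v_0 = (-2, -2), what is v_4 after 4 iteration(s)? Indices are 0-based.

v_0 = (-2, -2).
v_1 = A·v_0 = (4, -4).
v_2 = A·v_1 = (8, 0).
v_3 = A·v_2 = (0, 8).
v_4 = A·v_3 = (-16, 8).

v_4 = (-16, 8)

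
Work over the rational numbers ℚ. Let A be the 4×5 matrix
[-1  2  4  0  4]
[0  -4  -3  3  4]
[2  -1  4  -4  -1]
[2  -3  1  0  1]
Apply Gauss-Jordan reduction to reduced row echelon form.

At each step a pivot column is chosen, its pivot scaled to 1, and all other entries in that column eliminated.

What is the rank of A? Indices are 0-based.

rank = 4

step 1: normalize row 0 (÷-1) = (1, -2, -4, 0, -4)
  row 2: subtract 2×row0 = (0, 3, 12, -4, 7)
  row 3: subtract 2×row0 = (0, 1, 9, 0, 9)
step 2: normalize row 1 (÷-4) = (0, 1, 3/4, -3/4, -1)
  row 0: subtract -2×row1 = (1, 0, -5/2, -3/2, -6)
  row 2: subtract 3×row1 = (0, 0, 39/4, -7/4, 10)
  row 3: subtract 1×row1 = (0, 0, 33/4, 3/4, 10)
step 3: normalize row 2 (÷39/4) = (0, 0, 1, -7/39, 40/39)
  row 0: subtract -5/2×row2 = (1, 0, 0, -76/39, -134/39)
  row 1: subtract 3/4×row2 = (0, 1, 0, -8/13, -23/13)
  row 3: subtract 33/4×row2 = (0, 0, 0, 29/13, 20/13)
step 4: normalize row 3 (÷29/13) = (0, 0, 0, 1, 20/29)
  row 0: subtract -76/39×row3 = (1, 0, 0, 0, -182/87)
  row 1: subtract -8/13×row3 = (0, 1, 0, 0, -39/29)
  row 2: subtract -7/39×row3 = (0, 0, 1, 0, 100/87)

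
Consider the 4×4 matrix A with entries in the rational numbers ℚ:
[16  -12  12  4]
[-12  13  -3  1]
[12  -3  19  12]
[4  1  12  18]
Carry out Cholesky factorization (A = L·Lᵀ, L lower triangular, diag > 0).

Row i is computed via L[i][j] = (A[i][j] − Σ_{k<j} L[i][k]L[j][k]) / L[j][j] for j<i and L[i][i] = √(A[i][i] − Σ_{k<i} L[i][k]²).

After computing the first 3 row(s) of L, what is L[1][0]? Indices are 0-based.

Step 1: L[0][0] = √(16) = 4.
  L[1][0] = (-12) / L[0][0] = -3.
Step 2: L[1][1] = √(4) = 2.
  L[2][0] = (12) / L[0][0] = 3.
  L[2][1] = (6) / L[1][1] = 3.
Step 3: L[2][2] = √(1) = 1.

L[1][0] = -3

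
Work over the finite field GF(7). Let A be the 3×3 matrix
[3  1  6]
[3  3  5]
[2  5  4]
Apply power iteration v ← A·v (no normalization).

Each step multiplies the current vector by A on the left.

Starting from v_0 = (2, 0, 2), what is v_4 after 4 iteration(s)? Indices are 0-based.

v_0 = (2, 0, 2).
v_1 = A·v_0 = (4, 2, 5).
v_2 = A·v_1 = (2, 1, 3).
v_3 = A·v_2 = (4, 3, 0).
v_4 = A·v_3 = (1, 0, 2).

v_4 = (1, 0, 2)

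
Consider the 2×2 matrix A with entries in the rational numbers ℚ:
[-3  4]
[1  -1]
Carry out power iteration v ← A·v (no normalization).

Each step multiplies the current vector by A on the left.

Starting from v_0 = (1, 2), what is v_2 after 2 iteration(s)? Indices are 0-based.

v_2 = (-19, 6)

v_0 = (1, 2).
v_1 = A·v_0 = (5, -1).
v_2 = A·v_1 = (-19, 6).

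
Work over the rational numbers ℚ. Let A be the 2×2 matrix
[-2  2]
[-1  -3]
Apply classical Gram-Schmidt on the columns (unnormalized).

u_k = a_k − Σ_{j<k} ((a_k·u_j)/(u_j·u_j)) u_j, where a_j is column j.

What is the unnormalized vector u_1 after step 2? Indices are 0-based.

u_1 = (8/5, -16/5)

Step 1: u_0 = a_0 = (-2, -1).
Step 2: u_1 = a_1 − (-1/5)·u_0 = (8/5, -16/5).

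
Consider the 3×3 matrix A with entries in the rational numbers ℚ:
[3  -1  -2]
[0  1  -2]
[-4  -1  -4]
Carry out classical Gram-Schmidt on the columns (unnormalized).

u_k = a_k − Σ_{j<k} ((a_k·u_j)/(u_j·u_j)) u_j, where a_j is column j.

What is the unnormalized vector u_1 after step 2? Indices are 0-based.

Step 1: u_0 = a_0 = (3, 0, -4).
Step 2: u_1 = a_1 − (1/25)·u_0 = (-28/25, 1, -21/25).

u_1 = (-28/25, 1, -21/25)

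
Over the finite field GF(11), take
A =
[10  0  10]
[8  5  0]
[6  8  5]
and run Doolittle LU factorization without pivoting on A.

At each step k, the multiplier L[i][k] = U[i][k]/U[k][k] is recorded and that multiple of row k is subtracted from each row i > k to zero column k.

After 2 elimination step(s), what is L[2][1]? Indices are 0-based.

L[2][1] = 6

Step 1: pivot at (0,0) is 10.
  row1 ← row1 − (3)·row0  ⇒  L[1][0]=3, U row1=(0, 5, 3)
  row2 ← row2 − (5)·row0  ⇒  L[2][0]=5, U row2=(0, 8, 10)
Step 2: pivot at (1,1) is 5.
  row2 ← row2 − (6)·row1  ⇒  L[2][1]=6, U row2=(0, 0, 3)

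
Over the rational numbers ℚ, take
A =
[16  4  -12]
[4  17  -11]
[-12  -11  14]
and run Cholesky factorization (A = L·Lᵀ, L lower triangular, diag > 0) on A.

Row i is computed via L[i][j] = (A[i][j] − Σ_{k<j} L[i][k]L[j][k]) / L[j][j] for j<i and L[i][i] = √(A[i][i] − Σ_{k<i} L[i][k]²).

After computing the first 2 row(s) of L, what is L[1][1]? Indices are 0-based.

L[1][1] = 4

Step 1: L[0][0] = √(16) = 4.
  L[1][0] = (4) / L[0][0] = 1.
Step 2: L[1][1] = √(16) = 4.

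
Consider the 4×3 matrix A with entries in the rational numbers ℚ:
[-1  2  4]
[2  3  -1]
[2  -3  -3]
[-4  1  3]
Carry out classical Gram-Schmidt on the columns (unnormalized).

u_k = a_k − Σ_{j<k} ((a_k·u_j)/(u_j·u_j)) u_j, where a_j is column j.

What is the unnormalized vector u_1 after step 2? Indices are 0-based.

Step 1: u_0 = a_0 = (-1, 2, 2, -4).
Step 2: u_1 = a_1 − (-6/25)·u_0 = (44/25, 87/25, -63/25, 1/25).

u_1 = (44/25, 87/25, -63/25, 1/25)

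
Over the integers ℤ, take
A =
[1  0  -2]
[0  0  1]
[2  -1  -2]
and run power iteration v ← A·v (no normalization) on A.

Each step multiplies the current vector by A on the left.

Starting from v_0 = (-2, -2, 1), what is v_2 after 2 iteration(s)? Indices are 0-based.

v_0 = (-2, -2, 1).
v_1 = A·v_0 = (-4, 1, -4).
v_2 = A·v_1 = (4, -4, -1).

v_2 = (4, -4, -1)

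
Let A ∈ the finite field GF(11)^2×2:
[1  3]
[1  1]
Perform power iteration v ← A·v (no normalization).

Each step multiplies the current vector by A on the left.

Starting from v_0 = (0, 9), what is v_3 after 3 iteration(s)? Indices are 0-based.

v_0 = (0, 9).
v_1 = A·v_0 = (5, 9).
v_2 = A·v_1 = (10, 3).
v_3 = A·v_2 = (8, 2).

v_3 = (8, 2)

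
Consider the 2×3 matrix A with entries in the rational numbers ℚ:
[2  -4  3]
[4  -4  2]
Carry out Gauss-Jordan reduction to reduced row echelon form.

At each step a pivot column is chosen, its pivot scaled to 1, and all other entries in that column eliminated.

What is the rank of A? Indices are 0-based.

[1] R0 /= 2  ⇒  (1, -2, 3/2)
     R1 -= 4·R0  ⇒  (0, 4, -4)
[2] R1 /= 4  ⇒  (0, 1, -1)
     R0 -= -2·R1  ⇒  (1, 0, -1/2)

rank = 2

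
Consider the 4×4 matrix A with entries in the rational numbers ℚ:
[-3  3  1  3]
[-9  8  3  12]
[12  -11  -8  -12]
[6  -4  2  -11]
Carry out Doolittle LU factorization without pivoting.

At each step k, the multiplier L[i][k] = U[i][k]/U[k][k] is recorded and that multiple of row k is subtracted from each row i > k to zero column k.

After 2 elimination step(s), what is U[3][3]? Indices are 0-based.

[col 0] pivot -3
  R1 -= 3*R0 → (0, -1, 0, 3)  (L[1][0] := 3)
  R2 -= -4*R0 → (0, 1, -4, 0)  (L[2][0] := -4)
  R3 -= -2*R0 → (0, 2, 4, -5)  (L[3][0] := -2)
[col 1] pivot -1
  R2 -= -1*R1 → (0, 0, -4, 3)  (L[2][1] := -1)
  R3 -= -2*R1 → (0, 0, 4, 1)  (L[3][1] := -2)

U[3][3] = 1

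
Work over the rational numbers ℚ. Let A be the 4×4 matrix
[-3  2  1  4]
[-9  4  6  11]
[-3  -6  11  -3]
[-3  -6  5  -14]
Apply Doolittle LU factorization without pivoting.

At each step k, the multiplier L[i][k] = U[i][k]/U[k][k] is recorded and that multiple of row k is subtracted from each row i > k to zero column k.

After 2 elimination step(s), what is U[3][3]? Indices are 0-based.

U[3][3] = -14

[col 0] pivot -3
  R1 -= 3*R0 → (0, -2, 3, -1)  (L[1][0] := 3)
  R2 -= 1*R0 → (0, -8, 10, -7)  (L[2][0] := 1)
  R3 -= 1*R0 → (0, -8, 4, -18)  (L[3][0] := 1)
[col 1] pivot -2
  R2 -= 4*R1 → (0, 0, -2, -3)  (L[2][1] := 4)
  R3 -= 4*R1 → (0, 0, -8, -14)  (L[3][1] := 4)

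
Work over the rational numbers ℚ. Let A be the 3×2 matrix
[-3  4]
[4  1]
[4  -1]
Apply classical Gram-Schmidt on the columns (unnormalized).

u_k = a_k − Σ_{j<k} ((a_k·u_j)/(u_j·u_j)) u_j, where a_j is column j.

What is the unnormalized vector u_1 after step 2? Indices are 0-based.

Step 1: u_0 = a_0 = (-3, 4, 4).
Step 2: u_1 = a_1 − (-12/41)·u_0 = (128/41, 89/41, 7/41).

u_1 = (128/41, 89/41, 7/41)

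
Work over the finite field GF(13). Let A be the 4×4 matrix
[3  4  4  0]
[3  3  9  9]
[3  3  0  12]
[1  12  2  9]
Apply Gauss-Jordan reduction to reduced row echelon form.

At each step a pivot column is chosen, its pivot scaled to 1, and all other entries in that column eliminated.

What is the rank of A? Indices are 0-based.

rank = 4

step 1: normalize row 0 (÷3) = (1, 10, 10, 0)
  row 1: subtract 3×row0 = (0, 12, 5, 9)
  row 2: subtract 3×row0 = (0, 12, 9, 12)
  row 3: subtract 1×row0 = (0, 2, 5, 9)
step 2: normalize row 1 (÷12) = (0, 1, 8, 4)
  row 0: subtract 10×row1 = (1, 0, 8, 12)
  row 2: subtract 12×row1 = (0, 0, 4, 3)
  row 3: subtract 2×row1 = (0, 0, 2, 1)
step 3: normalize row 2 (÷4) = (0, 0, 1, 4)
  row 0: subtract 8×row2 = (1, 0, 0, 6)
  row 1: subtract 8×row2 = (0, 1, 0, 11)
  row 3: subtract 2×row2 = (0, 0, 0, 6)
step 4: normalize row 3 (÷6) = (0, 0, 0, 1)
  row 0: subtract 6×row3 = (1, 0, 0, 0)
  row 1: subtract 11×row3 = (0, 1, 0, 0)
  row 2: subtract 4×row3 = (0, 0, 1, 0)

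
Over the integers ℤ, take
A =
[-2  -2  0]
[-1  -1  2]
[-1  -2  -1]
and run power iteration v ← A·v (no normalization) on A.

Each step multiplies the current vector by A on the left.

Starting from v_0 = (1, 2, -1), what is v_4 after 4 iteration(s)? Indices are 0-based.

v_4 = (70, -61, 68)

v_0 = (1, 2, -1).
v_1 = A·v_0 = (-6, -5, -4).
v_2 = A·v_1 = (22, 3, 20).
v_3 = A·v_2 = (-50, 15, -48).
v_4 = A·v_3 = (70, -61, 68).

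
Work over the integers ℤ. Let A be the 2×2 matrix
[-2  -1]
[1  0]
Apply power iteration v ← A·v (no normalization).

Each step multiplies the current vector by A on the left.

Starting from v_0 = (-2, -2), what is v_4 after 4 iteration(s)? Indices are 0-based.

v_4 = (-18, 14)

v_0 = (-2, -2).
v_1 = A·v_0 = (6, -2).
v_2 = A·v_1 = (-10, 6).
v_3 = A·v_2 = (14, -10).
v_4 = A·v_3 = (-18, 14).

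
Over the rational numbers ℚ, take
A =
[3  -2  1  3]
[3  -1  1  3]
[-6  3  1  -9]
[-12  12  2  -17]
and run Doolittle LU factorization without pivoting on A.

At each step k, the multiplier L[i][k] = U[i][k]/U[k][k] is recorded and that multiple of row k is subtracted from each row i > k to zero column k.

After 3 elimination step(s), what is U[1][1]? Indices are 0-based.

U[1][1] = 1

k=0: U[0][0]=3
  eliminate (1,0): mult=1, new row 1: (0, 1, 0, 0); set L[1][0]=1
  eliminate (2,0): mult=-2, new row 2: (0, -1, 3, -3); set L[2][0]=-2
  eliminate (3,0): mult=-4, new row 3: (0, 4, 6, -5); set L[3][0]=-4
k=1: U[1][1]=1
  eliminate (2,1): mult=-1, new row 2: (0, 0, 3, -3); set L[2][1]=-1
  eliminate (3,1): mult=4, new row 3: (0, 0, 6, -5); set L[3][1]=4
k=2: U[2][2]=3
  eliminate (3,2): mult=2, new row 3: (0, 0, 0, 1); set L[3][2]=2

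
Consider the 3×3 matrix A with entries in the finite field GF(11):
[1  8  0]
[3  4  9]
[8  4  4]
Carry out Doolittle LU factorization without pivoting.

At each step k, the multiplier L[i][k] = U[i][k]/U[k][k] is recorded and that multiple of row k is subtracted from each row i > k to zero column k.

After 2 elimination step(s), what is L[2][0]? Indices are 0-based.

L[2][0] = 8

[col 0] pivot 1
  R1 -= 3*R0 → (0, 2, 9)  (L[1][0] := 3)
  R2 -= 8*R0 → (0, 6, 4)  (L[2][0] := 8)
[col 1] pivot 2
  R2 -= 3*R1 → (0, 0, 10)  (L[2][1] := 3)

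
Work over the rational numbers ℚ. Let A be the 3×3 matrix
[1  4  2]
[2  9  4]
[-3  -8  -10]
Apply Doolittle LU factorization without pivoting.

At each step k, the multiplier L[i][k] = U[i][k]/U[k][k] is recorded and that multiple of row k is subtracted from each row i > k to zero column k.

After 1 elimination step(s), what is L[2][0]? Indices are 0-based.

L[2][0] = -3

k=0: U[0][0]=1
  eliminate (1,0): mult=2, new row 1: (0, 1, 0); set L[1][0]=2
  eliminate (2,0): mult=-3, new row 2: (0, 4, -4); set L[2][0]=-3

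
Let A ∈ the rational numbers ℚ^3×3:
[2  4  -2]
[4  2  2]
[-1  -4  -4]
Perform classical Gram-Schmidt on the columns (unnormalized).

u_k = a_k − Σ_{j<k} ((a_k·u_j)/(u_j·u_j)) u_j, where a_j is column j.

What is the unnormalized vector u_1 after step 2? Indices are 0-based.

u_1 = (44/21, -38/21, -64/21)

Step 1: u_0 = a_0 = (2, 4, -1).
Step 2: u_1 = a_1 − (20/21)·u_0 = (44/21, -38/21, -64/21).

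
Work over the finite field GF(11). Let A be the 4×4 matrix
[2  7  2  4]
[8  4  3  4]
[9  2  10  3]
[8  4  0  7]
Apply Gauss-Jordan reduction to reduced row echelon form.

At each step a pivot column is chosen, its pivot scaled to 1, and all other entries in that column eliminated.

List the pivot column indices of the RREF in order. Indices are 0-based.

pivot columns: 0, 1, 2, 3

pivot(0,0)=2: scale R0 → (1, 9, 1, 2)
  clear (1,0): R1 −= (8)R0 → (0, 9, 6, 10)
  clear (2,0): R2 −= (9)R0 → (0, 9, 1, 7)
  clear (3,0): R3 −= (8)R0 → (0, 9, 3, 2)
pivot(1,1)=9: scale R1 → (0, 1, 8, 6)
  clear (0,1): R0 −= (9)R1 → (1, 0, 6, 3)
  clear (2,1): R2 −= (9)R1 → (0, 0, 6, 8)
  clear (3,1): R3 −= (9)R1 → (0, 0, 8, 3)
pivot(2,2)=6: scale R2 → (0, 0, 1, 5)
  clear (0,2): R0 −= (6)R2 → (1, 0, 0, 6)
  clear (1,2): R1 −= (8)R2 → (0, 1, 0, 10)
  clear (3,2): R3 −= (8)R2 → (0, 0, 0, 7)
pivot(3,3)=7: scale R3 → (0, 0, 0, 1)
  clear (0,3): R0 −= (6)R3 → (1, 0, 0, 0)
  clear (1,3): R1 −= (10)R3 → (0, 1, 0, 0)
  clear (2,3): R2 −= (5)R3 → (0, 0, 1, 0)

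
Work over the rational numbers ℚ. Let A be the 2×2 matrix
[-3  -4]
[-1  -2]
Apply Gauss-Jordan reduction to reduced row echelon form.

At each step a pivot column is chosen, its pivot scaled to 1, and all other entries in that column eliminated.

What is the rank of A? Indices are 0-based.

pivot(0,0)=-3: scale R0 → (1, 4/3)
  clear (1,0): R1 −= (-1)R0 → (0, -2/3)
pivot(1,1)=-2/3: scale R1 → (0, 1)
  clear (0,1): R0 −= (4/3)R1 → (1, 0)

rank = 2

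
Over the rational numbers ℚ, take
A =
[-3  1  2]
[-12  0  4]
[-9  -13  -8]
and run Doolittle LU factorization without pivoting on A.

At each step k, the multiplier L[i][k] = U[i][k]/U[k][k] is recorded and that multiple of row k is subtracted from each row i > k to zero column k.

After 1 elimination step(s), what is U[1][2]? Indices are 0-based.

Step 1: pivot at (0,0) is -3.
  row1 ← row1 − (4)·row0  ⇒  L[1][0]=4, U row1=(0, -4, -4)
  row2 ← row2 − (3)·row0  ⇒  L[2][0]=3, U row2=(0, -16, -14)

U[1][2] = -4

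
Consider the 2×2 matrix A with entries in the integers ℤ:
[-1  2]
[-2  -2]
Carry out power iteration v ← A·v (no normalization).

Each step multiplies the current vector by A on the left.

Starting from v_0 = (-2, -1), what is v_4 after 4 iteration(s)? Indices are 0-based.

v_4 = (36, 72)

v_0 = (-2, -1).
v_1 = A·v_0 = (0, 6).
v_2 = A·v_1 = (12, -12).
v_3 = A·v_2 = (-36, 0).
v_4 = A·v_3 = (36, 72).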